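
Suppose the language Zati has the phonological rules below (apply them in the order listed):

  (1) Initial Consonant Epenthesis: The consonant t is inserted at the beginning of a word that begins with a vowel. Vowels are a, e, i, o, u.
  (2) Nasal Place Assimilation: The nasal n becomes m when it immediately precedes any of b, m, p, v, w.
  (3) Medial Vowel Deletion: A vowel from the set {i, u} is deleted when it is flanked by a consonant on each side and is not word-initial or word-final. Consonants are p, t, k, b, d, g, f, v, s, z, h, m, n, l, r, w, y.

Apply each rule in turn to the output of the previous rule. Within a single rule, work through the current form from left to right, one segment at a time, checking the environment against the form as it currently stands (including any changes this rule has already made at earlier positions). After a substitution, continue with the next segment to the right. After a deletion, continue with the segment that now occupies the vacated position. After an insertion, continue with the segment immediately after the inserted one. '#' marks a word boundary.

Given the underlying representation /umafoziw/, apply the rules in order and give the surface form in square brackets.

[tmafozw]

(1) Initial Consonant Epenthesis: [umafoziw] → [tumafoziw]
(2) Nasal Place Assimilation: no change — [tumafoziw]
(3) Medial Vowel Deletion: [tumafoziw] → [tmafozw]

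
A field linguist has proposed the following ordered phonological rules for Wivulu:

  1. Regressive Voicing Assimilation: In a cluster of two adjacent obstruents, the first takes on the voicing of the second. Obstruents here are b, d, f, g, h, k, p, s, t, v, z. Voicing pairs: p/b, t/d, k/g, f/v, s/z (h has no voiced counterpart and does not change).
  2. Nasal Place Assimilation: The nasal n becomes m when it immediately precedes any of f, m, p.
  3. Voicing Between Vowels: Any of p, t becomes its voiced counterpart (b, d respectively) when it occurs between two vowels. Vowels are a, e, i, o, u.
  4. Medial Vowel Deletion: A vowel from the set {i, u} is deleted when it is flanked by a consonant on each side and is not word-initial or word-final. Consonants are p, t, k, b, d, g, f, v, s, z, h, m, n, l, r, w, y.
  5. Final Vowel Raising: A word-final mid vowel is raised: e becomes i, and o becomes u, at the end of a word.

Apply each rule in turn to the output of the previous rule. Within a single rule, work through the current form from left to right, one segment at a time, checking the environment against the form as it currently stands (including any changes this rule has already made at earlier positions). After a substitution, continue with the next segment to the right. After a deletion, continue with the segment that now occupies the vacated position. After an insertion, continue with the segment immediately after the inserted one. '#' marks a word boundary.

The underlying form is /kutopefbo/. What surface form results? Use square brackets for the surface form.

1 Regressive Voicing Assimilation: [kutopefbo] → [kutopevbo]
2 Nasal Place Assimilation: no change — [kutopevbo]
3 Voicing Between Vowels: [kutopevbo] → [kudobevbo]
4 Medial Vowel Deletion: [kudobevbo] → [kdobevbo]
5 Final Vowel Raising: [kdobevbo] → [kdobevbu]

[kdobevbu]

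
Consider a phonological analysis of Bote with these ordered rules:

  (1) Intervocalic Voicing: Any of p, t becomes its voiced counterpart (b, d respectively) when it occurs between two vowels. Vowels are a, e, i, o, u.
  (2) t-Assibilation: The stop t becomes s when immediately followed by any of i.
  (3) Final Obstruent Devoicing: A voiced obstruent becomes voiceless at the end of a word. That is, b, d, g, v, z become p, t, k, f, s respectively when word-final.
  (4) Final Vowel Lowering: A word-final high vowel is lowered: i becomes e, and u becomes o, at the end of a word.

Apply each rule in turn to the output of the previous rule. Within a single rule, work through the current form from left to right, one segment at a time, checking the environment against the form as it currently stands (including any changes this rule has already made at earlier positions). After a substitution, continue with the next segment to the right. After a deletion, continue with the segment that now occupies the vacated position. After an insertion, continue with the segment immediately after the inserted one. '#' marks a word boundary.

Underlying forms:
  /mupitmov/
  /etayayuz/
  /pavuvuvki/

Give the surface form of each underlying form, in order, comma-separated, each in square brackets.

/mupitmov/:
  (1) Intervocalic Voicing: [mupitmov] → [mubitmov]
  (2) t-Assibilation: no change — [mubitmov]
  (3) Final Obstruent Devoicing: [mubitmov] → [mubitmof]
  (4) Final Vowel Lowering: no change — [mubitmof]
/etayayuz/:
  (1) Intervocalic Voicing: [etayayuz] → [edayayuz]
  (2) t-Assibilation: no change — [edayayuz]
  (3) Final Obstruent Devoicing: [edayayuz] → [edayayus]
  (4) Final Vowel Lowering: no change — [edayayus]
/pavuvuvki/:
  (1) Intervocalic Voicing: no change — [pavuvuvki]
  (2) t-Assibilation: no change — [pavuvuvki]
  (3) Final Obstruent Devoicing: no change — [pavuvuvki]
  (4) Final Vowel Lowering: [pavuvuvki] → [pavuvuvke]

[mubitmof], [edayayus], [pavuvuvke]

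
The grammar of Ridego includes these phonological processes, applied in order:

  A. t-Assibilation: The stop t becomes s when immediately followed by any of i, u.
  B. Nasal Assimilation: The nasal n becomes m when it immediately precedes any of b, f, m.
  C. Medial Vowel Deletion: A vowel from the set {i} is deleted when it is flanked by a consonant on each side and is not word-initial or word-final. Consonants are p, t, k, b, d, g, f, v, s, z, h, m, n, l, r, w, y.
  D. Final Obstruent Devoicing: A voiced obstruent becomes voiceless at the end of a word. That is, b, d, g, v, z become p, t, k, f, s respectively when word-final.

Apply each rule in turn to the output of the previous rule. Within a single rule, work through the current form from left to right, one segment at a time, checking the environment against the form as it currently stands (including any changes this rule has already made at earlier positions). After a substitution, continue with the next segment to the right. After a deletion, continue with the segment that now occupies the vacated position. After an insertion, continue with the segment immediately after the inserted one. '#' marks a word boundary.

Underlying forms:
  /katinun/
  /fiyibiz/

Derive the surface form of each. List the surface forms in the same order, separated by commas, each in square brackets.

/katinun/:
  A t-Assibilation: [katinun] → [kasinun]
  B Nasal Assimilation: no change — [kasinun]
  C Medial Vowel Deletion: [kasinun] → [kasnun]
  D Final Obstruent Devoicing: no change — [kasnun]
/fiyibiz/:
  A t-Assibilation: no change — [fiyibiz]
  B Nasal Assimilation: no change — [fiyibiz]
  C Medial Vowel Deletion: [fiyibiz] → [fybz]
  D Final Obstruent Devoicing: [fybz] → [fybs]

[kasnun], [fybs]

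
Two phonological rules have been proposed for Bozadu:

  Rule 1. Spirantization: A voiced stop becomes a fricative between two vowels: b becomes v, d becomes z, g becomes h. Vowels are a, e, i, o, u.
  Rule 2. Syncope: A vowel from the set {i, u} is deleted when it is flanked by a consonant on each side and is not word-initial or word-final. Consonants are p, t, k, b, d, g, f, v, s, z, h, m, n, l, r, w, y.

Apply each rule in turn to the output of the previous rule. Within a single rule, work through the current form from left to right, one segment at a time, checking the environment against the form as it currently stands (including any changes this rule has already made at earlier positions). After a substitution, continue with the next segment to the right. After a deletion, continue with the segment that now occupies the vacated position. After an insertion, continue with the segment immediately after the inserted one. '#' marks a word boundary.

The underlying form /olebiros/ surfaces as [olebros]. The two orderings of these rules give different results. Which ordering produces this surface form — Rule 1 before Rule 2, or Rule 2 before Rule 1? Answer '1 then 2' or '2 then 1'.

Order 1 then 2:
  1 Spirantization: [olebiros] → [oleviros]
  2 Syncope: [oleviros] → [olevros]
  result: [olevros]
Order 2 then 1:
  2 Syncope: [olebiros] → [olebros]
  1 Spirantization: no change — [olebros]
  result: [olebros]

2 then 1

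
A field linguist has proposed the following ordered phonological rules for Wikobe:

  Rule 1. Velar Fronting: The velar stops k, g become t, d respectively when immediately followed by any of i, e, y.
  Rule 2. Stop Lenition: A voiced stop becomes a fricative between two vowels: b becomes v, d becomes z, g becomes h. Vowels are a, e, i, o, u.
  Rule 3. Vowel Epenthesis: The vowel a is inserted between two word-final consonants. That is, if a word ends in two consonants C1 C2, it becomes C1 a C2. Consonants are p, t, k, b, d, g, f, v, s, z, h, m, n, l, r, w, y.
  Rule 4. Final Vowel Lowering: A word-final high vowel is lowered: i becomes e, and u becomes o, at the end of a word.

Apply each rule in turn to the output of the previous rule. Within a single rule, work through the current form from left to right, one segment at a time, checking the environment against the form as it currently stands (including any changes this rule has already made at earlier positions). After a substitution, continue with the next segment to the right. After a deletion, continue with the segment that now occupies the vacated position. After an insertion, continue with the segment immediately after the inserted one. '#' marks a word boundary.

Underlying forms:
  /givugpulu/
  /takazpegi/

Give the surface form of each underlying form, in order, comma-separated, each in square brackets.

[divugpulo], [takazpeze]

/givugpulu/:
  Rule 1 Velar Fronting: [givugpulu] → [divugpulu]
  Rule 2 Stop Lenition: no change — [divugpulu]
  Rule 3 Vowel Epenthesis: no change — [divugpulu]
  Rule 4 Final Vowel Lowering: [divugpulu] → [divugpulo]
/takazpegi/:
  Rule 1 Velar Fronting: [takazpegi] → [takazpedi]
  Rule 2 Stop Lenition: [takazpedi] → [takazpezi]
  Rule 3 Vowel Epenthesis: no change — [takazpezi]
  Rule 4 Final Vowel Lowering: [takazpezi] → [takazpeze]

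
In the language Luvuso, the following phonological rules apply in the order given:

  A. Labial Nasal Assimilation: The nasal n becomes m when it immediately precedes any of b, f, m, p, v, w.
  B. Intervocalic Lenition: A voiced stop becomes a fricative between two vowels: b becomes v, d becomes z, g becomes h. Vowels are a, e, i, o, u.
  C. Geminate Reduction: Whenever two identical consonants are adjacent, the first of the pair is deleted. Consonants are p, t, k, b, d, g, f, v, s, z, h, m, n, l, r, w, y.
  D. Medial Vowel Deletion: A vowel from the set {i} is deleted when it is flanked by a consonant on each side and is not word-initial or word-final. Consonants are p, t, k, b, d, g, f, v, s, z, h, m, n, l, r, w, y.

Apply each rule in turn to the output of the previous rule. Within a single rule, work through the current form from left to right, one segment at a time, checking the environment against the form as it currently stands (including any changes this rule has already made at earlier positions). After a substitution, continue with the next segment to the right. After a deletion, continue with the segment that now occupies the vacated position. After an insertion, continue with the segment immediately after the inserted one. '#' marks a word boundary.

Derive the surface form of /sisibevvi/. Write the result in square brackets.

A Labial Nasal Assimilation: no change — [sisibevvi]
B Intervocalic Lenition: [sisibevvi] → [sisivevvi]
C Geminate Reduction: [sisivevvi] → [sisivevi]
D Medial Vowel Deletion: [sisivevi] → [ssvevi]

[ssvevi]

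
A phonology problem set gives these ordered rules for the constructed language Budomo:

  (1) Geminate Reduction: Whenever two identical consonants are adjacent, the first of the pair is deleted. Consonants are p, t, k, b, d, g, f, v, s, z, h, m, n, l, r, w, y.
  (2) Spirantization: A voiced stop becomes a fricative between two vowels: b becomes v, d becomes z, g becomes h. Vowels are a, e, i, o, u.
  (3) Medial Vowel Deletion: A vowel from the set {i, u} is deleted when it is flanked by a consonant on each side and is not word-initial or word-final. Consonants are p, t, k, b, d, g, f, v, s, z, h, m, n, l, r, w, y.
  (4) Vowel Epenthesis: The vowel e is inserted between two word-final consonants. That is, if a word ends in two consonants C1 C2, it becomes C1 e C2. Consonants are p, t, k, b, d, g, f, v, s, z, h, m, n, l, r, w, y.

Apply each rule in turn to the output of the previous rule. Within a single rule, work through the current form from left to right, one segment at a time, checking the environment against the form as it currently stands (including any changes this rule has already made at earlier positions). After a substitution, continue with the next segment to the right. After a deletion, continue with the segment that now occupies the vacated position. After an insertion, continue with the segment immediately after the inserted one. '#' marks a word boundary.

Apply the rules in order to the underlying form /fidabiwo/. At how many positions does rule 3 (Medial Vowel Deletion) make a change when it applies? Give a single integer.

(1) Geminate Reduction: no change — [fidabiwo]
(2) Spirantization: [fidabiwo] → [fizaviwo]
(3) Medial Vowel Deletion: [fizaviwo] → [fzavwo]
(4) Vowel Epenthesis: no change — [fzavwo]
Rule 3 changed 2 position(s).

2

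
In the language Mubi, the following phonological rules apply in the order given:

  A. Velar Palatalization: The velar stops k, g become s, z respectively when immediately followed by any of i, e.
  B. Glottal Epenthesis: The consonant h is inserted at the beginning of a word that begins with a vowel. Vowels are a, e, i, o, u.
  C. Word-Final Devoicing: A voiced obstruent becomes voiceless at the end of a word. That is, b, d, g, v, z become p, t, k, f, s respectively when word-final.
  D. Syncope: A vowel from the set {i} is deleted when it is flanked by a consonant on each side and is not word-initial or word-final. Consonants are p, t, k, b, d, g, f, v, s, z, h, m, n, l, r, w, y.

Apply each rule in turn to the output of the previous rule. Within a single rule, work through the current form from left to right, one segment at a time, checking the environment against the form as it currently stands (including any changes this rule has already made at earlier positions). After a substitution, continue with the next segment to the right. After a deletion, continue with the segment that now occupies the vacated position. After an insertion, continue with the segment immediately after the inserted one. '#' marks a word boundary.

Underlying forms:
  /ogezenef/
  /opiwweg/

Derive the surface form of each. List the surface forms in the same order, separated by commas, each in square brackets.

[hozezenef], [hopwwek]

/ogezenef/:
  A Velar Palatalization: [ogezenef] → [ozezenef]
  B Glottal Epenthesis: [ozezenef] → [hozezenef]
  C Word-Final Devoicing: no change — [hozezenef]
  D Syncope: no change — [hozezenef]
/opiwweg/:
  A Velar Palatalization: no change — [opiwweg]
  B Glottal Epenthesis: [opiwweg] → [hopiwweg]
  C Word-Final Devoicing: [hopiwweg] → [hopiwwek]
  D Syncope: [hopiwwek] → [hopwwek]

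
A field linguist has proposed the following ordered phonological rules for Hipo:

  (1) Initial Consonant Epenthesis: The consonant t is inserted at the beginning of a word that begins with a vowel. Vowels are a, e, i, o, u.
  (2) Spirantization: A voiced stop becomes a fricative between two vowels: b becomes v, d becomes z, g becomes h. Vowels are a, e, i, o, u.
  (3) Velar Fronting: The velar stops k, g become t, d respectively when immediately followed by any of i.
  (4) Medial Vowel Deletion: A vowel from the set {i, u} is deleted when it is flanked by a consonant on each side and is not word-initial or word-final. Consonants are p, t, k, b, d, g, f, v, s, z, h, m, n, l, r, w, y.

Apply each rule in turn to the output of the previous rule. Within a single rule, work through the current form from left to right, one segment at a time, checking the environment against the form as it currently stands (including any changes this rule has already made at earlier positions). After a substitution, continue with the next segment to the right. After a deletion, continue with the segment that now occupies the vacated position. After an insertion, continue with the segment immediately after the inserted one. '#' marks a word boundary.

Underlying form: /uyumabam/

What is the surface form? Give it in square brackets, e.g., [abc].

[tymavam]

(1) Initial Consonant Epenthesis: [uyumabam] → [tuyumabam]
(2) Spirantization: [tuyumabam] → [tuyumavam]
(3) Velar Fronting: no change — [tuyumavam]
(4) Medial Vowel Deletion: [tuyumavam] → [tymavam]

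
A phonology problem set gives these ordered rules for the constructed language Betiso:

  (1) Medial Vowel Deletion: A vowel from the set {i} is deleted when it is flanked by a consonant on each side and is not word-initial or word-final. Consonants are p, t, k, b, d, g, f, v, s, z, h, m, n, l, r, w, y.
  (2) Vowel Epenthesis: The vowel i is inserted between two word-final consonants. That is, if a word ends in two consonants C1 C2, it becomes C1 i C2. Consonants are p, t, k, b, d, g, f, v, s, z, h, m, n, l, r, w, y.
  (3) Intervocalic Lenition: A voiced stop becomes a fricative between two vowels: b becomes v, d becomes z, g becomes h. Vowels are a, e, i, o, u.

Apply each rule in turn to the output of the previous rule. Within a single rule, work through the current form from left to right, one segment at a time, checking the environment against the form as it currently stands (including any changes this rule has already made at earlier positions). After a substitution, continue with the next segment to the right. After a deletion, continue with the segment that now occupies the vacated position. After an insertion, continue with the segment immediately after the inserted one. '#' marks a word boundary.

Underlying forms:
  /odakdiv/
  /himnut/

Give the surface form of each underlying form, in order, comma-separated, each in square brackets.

[ozakdiv], [hmnut]

/odakdiv/:
  (1) Medial Vowel Deletion: [odakdiv] → [odakdv]
  (2) Vowel Epenthesis: [odakdv] → [odakdiv]
  (3) Intervocalic Lenition: [odakdiv] → [ozakdiv]
/himnut/:
  (1) Medial Vowel Deletion: [himnut] → [hmnut]
  (2) Vowel Epenthesis: no change — [hmnut]
  (3) Intervocalic Lenition: no change — [hmnut]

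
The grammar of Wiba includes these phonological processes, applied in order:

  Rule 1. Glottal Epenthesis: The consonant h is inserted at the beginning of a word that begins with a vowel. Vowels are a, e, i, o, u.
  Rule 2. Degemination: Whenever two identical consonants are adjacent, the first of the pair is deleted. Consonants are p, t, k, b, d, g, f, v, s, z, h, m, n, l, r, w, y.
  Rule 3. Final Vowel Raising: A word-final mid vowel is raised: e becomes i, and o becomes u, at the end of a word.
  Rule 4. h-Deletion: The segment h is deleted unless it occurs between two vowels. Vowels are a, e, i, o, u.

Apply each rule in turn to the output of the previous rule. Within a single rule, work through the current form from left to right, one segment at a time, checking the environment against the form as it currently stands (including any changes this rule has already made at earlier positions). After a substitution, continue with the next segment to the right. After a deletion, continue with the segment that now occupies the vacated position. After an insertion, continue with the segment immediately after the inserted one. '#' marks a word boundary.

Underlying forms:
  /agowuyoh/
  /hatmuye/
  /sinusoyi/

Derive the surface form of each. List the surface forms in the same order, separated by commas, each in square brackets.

[agowuyo], [atmuyi], [sinusoyi]

/agowuyoh/:
  Rule 1 Glottal Epenthesis: [agowuyoh] → [hagowuyoh]
  Rule 2 Degemination: no change — [hagowuyoh]
  Rule 3 Final Vowel Raising: no change — [hagowuyoh]
  Rule 4 h-Deletion: [hagowuyoh] → [agowuyo]
/hatmuye/:
  Rule 1 Glottal Epenthesis: no change — [hatmuye]
  Rule 2 Degemination: no change — [hatmuye]
  Rule 3 Final Vowel Raising: [hatmuye] → [hatmuyi]
  Rule 4 h-Deletion: [hatmuyi] → [atmuyi]
/sinusoyi/:
  Rule 1 Glottal Epenthesis: no change — [sinusoyi]
  Rule 2 Degemination: no change — [sinusoyi]
  Rule 3 Final Vowel Raising: no change — [sinusoyi]
  Rule 4 h-Deletion: no change — [sinusoyi]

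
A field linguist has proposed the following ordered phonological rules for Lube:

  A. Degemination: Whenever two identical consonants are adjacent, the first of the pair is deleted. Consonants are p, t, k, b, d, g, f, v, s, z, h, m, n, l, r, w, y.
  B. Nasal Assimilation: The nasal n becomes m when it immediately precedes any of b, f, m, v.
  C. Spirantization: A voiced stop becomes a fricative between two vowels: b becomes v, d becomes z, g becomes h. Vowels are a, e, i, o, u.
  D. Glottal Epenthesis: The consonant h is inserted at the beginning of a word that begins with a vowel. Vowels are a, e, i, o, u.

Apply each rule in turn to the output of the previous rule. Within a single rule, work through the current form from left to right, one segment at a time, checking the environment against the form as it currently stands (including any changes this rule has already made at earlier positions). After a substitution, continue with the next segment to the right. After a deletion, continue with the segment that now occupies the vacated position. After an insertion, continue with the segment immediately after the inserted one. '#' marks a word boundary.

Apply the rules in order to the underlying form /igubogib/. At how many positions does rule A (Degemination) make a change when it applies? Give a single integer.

A Degemination: no change — [igubogib]
B Nasal Assimilation: no change — [igubogib]
C Spirantization: [igubogib] → [ihuvohib]
D Glottal Epenthesis: [ihuvohib] → [hihuvohib]
Rule A changed 0 position(s).

0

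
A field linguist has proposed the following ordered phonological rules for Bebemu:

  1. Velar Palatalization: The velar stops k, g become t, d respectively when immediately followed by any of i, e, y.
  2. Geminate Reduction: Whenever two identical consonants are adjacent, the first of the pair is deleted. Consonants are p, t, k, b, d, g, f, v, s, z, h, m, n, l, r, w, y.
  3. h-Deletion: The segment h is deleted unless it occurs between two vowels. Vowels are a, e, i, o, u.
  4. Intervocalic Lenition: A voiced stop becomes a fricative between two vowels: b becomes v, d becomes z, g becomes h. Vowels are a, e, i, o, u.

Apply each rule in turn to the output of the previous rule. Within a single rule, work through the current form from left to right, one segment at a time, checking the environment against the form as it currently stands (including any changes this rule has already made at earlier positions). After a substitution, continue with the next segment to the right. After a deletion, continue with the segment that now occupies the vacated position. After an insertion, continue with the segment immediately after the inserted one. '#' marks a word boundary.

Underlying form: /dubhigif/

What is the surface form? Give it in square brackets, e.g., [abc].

1 Velar Palatalization: [dubhigif] → [dubhidif]
2 Geminate Reduction: no change — [dubhidif]
3 h-Deletion: [dubhidif] → [dubidif]
4 Intervocalic Lenition: [dubidif] → [duvizif]

[duvizif]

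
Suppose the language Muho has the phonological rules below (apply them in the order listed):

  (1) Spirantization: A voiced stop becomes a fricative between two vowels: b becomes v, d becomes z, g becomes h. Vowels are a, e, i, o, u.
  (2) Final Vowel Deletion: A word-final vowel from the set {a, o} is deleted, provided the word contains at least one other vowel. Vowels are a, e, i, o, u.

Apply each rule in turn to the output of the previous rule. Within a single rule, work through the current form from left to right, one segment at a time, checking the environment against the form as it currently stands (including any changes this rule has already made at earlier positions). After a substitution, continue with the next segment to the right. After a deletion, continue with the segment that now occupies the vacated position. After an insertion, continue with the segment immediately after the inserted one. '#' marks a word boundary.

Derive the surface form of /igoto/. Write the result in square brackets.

(1) Spirantization: [igoto] → [ihoto]
(2) Final Vowel Deletion: [ihoto] → [ihot]

[ihot]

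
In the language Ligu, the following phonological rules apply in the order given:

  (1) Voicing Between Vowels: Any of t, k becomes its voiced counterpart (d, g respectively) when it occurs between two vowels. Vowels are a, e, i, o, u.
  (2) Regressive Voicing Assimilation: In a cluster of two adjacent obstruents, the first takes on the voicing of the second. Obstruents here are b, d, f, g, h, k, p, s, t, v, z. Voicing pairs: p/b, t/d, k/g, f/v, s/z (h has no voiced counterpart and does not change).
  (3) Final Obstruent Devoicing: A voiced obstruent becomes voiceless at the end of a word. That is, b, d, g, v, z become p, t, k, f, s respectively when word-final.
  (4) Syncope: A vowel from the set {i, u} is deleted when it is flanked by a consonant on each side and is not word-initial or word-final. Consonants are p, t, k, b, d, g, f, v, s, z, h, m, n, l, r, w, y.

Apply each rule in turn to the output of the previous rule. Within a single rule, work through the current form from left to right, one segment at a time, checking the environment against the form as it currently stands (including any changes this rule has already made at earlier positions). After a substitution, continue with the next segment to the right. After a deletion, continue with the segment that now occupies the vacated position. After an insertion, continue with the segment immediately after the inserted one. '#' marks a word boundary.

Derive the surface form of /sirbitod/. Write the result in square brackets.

(1) Voicing Between Vowels: [sirbitod] → [sirbidod]
(2) Regressive Voicing Assimilation: no change — [sirbidod]
(3) Final Obstruent Devoicing: [sirbidod] → [sirbidot]
(4) Syncope: [sirbidot] → [srbdot]

[srbdot]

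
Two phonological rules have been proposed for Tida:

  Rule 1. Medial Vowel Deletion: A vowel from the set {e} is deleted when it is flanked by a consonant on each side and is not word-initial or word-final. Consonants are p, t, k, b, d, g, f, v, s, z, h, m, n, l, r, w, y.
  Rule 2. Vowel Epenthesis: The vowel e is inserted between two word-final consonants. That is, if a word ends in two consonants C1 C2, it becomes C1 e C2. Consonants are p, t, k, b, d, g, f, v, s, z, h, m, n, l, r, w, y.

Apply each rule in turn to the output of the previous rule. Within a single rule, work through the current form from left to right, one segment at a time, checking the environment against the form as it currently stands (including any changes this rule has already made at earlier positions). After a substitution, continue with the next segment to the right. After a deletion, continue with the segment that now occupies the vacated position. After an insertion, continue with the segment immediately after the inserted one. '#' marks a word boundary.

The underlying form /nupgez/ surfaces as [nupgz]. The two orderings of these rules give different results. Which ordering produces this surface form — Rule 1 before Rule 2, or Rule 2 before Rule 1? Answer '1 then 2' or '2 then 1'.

Order 1 then 2:
  1 Medial Vowel Deletion: [nupgez] → [nupgz]
  2 Vowel Epenthesis: [nupgz] → [nupgez]
  result: [nupgez]
Order 2 then 1:
  2 Vowel Epenthesis: no change — [nupgez]
  1 Medial Vowel Deletion: [nupgez] → [nupgz]
  result: [nupgz]

2 then 1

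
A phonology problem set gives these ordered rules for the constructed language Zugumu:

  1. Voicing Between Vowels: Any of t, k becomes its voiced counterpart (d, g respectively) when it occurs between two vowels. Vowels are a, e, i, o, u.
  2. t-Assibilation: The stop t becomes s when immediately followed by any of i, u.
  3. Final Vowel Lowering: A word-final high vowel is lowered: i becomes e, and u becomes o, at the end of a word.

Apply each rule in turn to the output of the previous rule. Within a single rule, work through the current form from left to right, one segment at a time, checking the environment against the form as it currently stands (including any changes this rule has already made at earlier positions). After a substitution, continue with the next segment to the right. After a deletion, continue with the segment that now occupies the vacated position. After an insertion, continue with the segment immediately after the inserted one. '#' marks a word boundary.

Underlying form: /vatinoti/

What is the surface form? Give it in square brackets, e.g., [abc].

[vadinode]

1 Voicing Between Vowels: [vatinoti] → [vadinodi]
2 t-Assibilation: no change — [vadinodi]
3 Final Vowel Lowering: [vadinodi] → [vadinode]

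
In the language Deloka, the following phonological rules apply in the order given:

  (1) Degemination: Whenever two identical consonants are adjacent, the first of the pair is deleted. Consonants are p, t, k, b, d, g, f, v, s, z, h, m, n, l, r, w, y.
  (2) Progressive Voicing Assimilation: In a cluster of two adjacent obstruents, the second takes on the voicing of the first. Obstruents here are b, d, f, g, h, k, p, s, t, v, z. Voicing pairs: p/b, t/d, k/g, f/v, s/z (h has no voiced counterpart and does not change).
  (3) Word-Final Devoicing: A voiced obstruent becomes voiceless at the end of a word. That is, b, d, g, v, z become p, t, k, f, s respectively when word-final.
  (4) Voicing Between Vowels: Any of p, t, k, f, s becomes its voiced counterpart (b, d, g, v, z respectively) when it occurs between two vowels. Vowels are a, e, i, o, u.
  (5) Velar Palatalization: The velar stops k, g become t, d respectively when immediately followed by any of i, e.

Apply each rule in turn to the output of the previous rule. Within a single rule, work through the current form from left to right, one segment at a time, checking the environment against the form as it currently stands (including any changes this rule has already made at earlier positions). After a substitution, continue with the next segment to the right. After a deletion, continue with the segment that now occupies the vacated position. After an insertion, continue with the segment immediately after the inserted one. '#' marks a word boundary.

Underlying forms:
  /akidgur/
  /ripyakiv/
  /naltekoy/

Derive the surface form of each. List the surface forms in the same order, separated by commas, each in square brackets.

[adidgur], [ripyadif], [naltegoy]

/akidgur/:
  (1) Degemination: no change — [akidgur]
  (2) Progressive Voicing Assimilation: no change — [akidgur]
  (3) Word-Final Devoicing: no change — [akidgur]
  (4) Voicing Between Vowels: [akidgur] → [agidgur]
  (5) Velar Palatalization: [agidgur] → [adidgur]
/ripyakiv/:
  (1) Degemination: no change — [ripyakiv]
  (2) Progressive Voicing Assimilation: no change — [ripyakiv]
  (3) Word-Final Devoicing: [ripyakiv] → [ripyakif]
  (4) Voicing Between Vowels: [ripyakif] → [ripyagif]
  (5) Velar Palatalization: [ripyagif] → [ripyadif]
/naltekoy/:
  (1) Degemination: no change — [naltekoy]
  (2) Progressive Voicing Assimilation: no change — [naltekoy]
  (3) Word-Final Devoicing: no change — [naltekoy]
  (4) Voicing Between Vowels: [naltekoy] → [naltegoy]
  (5) Velar Palatalization: no change — [naltegoy]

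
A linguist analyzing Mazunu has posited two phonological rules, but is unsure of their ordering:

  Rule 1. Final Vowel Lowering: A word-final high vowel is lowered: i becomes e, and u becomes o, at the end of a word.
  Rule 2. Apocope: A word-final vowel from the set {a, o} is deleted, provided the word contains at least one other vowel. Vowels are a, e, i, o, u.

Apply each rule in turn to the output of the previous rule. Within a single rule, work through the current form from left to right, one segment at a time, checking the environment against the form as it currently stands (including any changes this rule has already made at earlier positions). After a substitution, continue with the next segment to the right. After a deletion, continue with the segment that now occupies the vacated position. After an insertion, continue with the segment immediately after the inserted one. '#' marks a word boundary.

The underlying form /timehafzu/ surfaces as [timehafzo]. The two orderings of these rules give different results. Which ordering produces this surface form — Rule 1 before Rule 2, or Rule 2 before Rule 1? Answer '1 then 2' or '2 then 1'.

2 then 1

Order 1 then 2:
  1 Final Vowel Lowering: [timehafzu] → [timehafzo]
  2 Apocope: [timehafzo] → [timehafz]
  result: [timehafz]
Order 2 then 1:
  2 Apocope: no change — [timehafzu]
  1 Final Vowel Lowering: [timehafzu] → [timehafzo]
  result: [timehafzo]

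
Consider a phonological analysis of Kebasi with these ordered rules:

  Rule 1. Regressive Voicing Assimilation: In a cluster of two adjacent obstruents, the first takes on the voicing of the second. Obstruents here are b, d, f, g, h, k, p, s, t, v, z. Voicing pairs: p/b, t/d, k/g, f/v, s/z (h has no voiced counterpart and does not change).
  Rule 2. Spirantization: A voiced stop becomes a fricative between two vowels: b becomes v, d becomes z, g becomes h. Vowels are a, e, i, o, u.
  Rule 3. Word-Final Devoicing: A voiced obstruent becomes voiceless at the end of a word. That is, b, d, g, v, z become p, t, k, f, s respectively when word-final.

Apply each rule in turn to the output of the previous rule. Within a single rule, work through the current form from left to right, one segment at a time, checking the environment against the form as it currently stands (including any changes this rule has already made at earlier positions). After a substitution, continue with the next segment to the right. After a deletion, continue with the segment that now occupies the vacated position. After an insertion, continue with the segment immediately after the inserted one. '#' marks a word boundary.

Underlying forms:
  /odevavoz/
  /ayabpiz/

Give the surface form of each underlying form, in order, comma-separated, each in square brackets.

[ozevavos], [ayappis]

/odevavoz/:
  Rule 1 Regressive Voicing Assimilation: no change — [odevavoz]
  Rule 2 Spirantization: [odevavoz] → [ozevavoz]
  Rule 3 Word-Final Devoicing: [ozevavoz] → [ozevavos]
/ayabpiz/:
  Rule 1 Regressive Voicing Assimilation: [ayabpiz] → [ayappiz]
  Rule 2 Spirantization: no change — [ayappiz]
  Rule 3 Word-Final Devoicing: [ayappiz] → [ayappis]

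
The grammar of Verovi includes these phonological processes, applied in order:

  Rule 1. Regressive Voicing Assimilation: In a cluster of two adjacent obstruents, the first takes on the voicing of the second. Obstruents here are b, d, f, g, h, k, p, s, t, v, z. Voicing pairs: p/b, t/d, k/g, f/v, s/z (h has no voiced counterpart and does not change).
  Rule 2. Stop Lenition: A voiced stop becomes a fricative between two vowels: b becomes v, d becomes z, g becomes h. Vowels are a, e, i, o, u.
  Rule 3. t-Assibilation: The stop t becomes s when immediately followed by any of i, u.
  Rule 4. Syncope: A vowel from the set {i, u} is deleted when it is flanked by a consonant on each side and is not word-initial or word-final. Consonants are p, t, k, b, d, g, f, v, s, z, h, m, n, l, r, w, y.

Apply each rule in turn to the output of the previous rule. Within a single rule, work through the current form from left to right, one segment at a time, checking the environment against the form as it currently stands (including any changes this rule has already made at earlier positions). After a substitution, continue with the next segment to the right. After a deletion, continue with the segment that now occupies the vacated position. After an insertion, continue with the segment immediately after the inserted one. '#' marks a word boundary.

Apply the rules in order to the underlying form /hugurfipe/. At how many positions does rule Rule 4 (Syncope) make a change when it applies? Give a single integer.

3

Rule 1 Regressive Voicing Assimilation: no change — [hugurfipe]
Rule 2 Stop Lenition: [hugurfipe] → [huhurfipe]
Rule 3 t-Assibilation: no change — [huhurfipe]
Rule 4 Syncope: [huhurfipe] → [hhrfpe]
Rule Rule 4 changed 3 position(s).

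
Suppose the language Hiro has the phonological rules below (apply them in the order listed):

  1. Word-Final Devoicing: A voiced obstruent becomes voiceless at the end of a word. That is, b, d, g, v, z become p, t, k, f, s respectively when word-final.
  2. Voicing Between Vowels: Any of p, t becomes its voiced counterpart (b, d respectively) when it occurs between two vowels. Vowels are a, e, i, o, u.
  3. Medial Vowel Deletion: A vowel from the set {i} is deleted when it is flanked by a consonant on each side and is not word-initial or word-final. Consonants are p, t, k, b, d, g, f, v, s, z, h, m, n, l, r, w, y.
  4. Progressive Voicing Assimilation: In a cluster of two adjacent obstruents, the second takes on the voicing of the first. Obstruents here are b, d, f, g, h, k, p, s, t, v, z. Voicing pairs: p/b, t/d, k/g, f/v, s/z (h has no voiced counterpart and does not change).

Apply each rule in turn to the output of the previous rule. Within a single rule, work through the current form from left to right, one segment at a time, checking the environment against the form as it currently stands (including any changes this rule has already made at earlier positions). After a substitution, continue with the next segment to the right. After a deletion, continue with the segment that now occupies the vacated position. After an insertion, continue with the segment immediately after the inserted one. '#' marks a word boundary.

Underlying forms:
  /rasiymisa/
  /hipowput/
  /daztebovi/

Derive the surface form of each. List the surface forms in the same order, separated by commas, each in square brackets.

[rasymsa], [hpowput], [dazdebovi]

/rasiymisa/:
  1 Word-Final Devoicing: no change — [rasiymisa]
  2 Voicing Between Vowels: no change — [rasiymisa]
  3 Medial Vowel Deletion: [rasiymisa] → [rasymsa]
  4 Progressive Voicing Assimilation: no change — [rasymsa]
/hipowput/:
  1 Word-Final Devoicing: no change — [hipowput]
  2 Voicing Between Vowels: [hipowput] → [hibowput]
  3 Medial Vowel Deletion: [hibowput] → [hbowput]
  4 Progressive Voicing Assimilation: [hbowput] → [hpowput]
/daztebovi/:
  1 Word-Final Devoicing: no change — [daztebovi]
  2 Voicing Between Vowels: no change — [daztebovi]
  3 Medial Vowel Deletion: no change — [daztebovi]
  4 Progressive Voicing Assimilation: [daztebovi] → [dazdebovi]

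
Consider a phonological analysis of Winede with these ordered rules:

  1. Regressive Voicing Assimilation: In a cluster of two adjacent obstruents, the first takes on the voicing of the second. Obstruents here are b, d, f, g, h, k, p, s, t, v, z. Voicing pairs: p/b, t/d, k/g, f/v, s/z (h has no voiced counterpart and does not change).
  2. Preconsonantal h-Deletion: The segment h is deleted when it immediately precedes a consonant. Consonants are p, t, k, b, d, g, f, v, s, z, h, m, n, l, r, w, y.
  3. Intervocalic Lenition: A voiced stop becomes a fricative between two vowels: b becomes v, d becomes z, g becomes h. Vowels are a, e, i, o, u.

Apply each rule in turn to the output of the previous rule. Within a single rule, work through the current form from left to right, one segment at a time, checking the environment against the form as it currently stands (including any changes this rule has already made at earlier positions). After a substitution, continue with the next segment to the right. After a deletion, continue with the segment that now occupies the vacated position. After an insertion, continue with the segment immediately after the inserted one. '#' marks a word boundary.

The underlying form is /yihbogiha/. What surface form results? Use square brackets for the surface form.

1 Regressive Voicing Assimilation: no change — [yihbogiha]
2 Preconsonantal h-Deletion: [yihbogiha] → [yibogiha]
3 Intervocalic Lenition: [yibogiha] → [yivohiha]

[yivohiha]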